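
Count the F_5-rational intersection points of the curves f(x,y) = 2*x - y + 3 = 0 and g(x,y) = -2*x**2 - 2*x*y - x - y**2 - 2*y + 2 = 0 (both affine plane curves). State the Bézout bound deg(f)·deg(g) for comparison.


Common zeros: {(4, 1)}; count = 1; Bézout bound = 2.

deg(f) = 1, deg(g) = 2, so Bézout bound = 2.
Scan x ∈ F_5. For each x, list the y ∈ F_5 with f(x, y) ≡ 0 and those with g(x, y) ≡ 0 (mod 5); the common zeros in that column are the intersection.
  x = 0: f ≡ 0 at y ∈ {3}; g ≡ 0 at y ∈ ∅; common: ∅.
  x = 1: f ≡ 0 at y ∈ {0}; g ≡ 0 at y ∈ ∅; common: ∅.
  x = 2: f ≡ 0 at y ∈ {2}; g ≡ 0 at y ∈ {1, 3}; common: ∅.
  x = 3: f ≡ 0 at y ∈ {4}; g ≡ 0 at y ∈ ∅; common: ∅.
  x = 4: f ≡ 0 at y ∈ {1}; g ≡ 0 at y ∈ {1, 4}; common: {1}.
Collecting: common zeros = {(4, 1)}, so the count is 1.
Comparison with the Bézout bound: 1 ≤ 2 = deg(f)·deg(g), as expected for curves with no common component (the affine F_5-count falls short of the bound because intersections may lie at infinity, over extension fields, or carry multiplicity).


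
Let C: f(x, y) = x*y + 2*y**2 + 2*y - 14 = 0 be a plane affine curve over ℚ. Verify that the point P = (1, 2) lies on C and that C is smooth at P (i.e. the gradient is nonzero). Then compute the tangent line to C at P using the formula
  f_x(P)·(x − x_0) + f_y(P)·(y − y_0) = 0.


Tangent line at P: 2*x + 11*y - 24 = 0.

Step 1: f(1, 2) = 0, so P lies on C.
Step 2: partial derivatives
  f_x(x, y) = y, f_y(x, y) = x + 4*y + 2.
  f_x(P) = 2, f_y(P) = 11 (gradient nonzero, so P is smooth).
Step 3: tangent line at P: 2·(x − 1) + 11·(y − 2) = 0.
Expanding: 2*x + 11*y - 24 = 0.


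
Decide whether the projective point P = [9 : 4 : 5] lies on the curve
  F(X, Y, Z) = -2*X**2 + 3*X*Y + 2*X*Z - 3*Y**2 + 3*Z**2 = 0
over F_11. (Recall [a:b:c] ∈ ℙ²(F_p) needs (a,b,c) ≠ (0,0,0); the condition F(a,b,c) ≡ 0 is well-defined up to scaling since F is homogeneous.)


F(9,4,5) ≡ 8 (mod 11); P is NOT on the curve.

Evaluate F(9, 4, 5) term-by-term (mod 11).
  -2*X**2 ↦ -2·81·1·1 = -162
  3*X*Y ↦ 3·9·4·1 = 108
  2*X*Z ↦ 2·9·1·5 = 90
  -3*Y**2 ↦ -3·1·16·1 = -48
  3*Z**2 ↦ 3·1·1·25 = 75
Sum: F(9, 4, 5) = (-162) + (108) + (90) + (-48) + (75) = 63.
Reducing mod 11: 63 ≡ 8 (mod 11).
Since F(a, b, c) ≡ 8 ≠ 0 (mod 11), P does NOT lie on the curve.


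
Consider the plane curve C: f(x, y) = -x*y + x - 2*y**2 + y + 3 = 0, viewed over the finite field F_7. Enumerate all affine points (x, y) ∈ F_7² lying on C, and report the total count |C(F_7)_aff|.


Affine F_7-points: {(0, 5), (0, 6), (1, 3), (1, 4), (4, 0), (4, 2)}; count = 6.

For each of the 49 pairs (x, y) ∈ F_7², evaluate f(x, y) mod 7. Record the zeros.
  x = 0: [0↦3, 1↦2, 2↦4, 3↦2, 4↦3, 5↦0, 6↦0]  zeros at y ∈ {5, 6}
  x = 1: [0↦4, 1↦2, 2↦3, 3↦0, 4↦0, 5↦3, 6↦2]  zeros at y ∈ {3, 4}
  x = 2: [0↦5, 1↦2, 2↦2, 3↦5, 4↦4, 5↦6, 6↦4]  zeros at y ∈ ∅
  x = 3: [0↦6, 1↦2, 2↦1, 3↦3, 4↦1, 5↦2, 6↦6]  zeros at y ∈ ∅
  x = 4: [0↦0, 1↦2, 2↦0, 3↦1, 4↦5, 5↦5, 6↦1]  zeros at y ∈ {0, 2}
  x = 5: [0↦1, 1↦2, 2↦6, 3↦6, 4↦2, 5↦1, 6↦3]  zeros at y ∈ ∅
  x = 6: [0↦2, 1↦2, 2↦5, 3↦4, 4↦6, 5↦4, 6↦5]  zeros at y ∈ ∅
Collecting zeros: affine points = {(0, 5), (0, 6), (1, 3), (1, 4), (4, 0), (4, 2)}.
Total count |C(F_7)_aff| = 6.


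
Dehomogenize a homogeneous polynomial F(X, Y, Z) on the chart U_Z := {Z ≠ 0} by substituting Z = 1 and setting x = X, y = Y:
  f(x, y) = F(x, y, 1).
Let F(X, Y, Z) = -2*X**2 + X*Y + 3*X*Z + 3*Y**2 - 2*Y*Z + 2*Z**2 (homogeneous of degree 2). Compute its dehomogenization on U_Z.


f(x, y) = -2*x**2 + x*y + 3*x + 3*y**2 - 2*y + 2

On U_Z we set Z = 1. Each monomial c·X^i·Y^j·Z^k in F becomes c·x^i·y^j·1^k = c·x^i·y^j.
Substituting Z = 1: F(X, Y, 1) = -2*x**2 + x*y + 3*x + 3*y**2 - 2*y + 2.
Note: deg(f) ≤ deg(F) = 2; strict inequality happens when F is divisible by Z (lost terms).


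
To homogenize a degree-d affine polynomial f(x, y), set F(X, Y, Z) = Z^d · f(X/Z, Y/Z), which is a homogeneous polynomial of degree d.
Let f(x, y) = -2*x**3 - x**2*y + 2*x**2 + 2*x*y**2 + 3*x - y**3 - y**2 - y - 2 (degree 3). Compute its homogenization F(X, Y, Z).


F(X, Y, Z) = -2*X**3 - X**2*Y + 2*X**2*Z + 2*X*Y**2 + 3*X*Z**2 - Y**3 - Y**2*Z - Y*Z**2 - 2*Z**3

deg(f) = 3.
Substitute x = X/Z, y = Y/Z into f, then multiply by Z^3.
  monomial -2·x^3·y^0 ↦ -2·X^3·Y^0·Z^0.
  monomial -1·x^2·y^1 ↦ -1·X^2·Y^1·Z^0.
  monomial 2·x^2·y^0 ↦ 2·X^2·Y^0·Z^1.
  monomial 2·x^1·y^2 ↦ 2·X^1·Y^2·Z^0.
  monomial 3·x^1·y^0 ↦ 3·X^1·Y^0·Z^2.
  monomial -1·x^0·y^3 ↦ -1·X^0·Y^3·Z^0.
  monomial -1·x^0·y^2 ↦ -1·X^0·Y^2·Z^1.
  monomial -1·x^0·y^1 ↦ -1·X^0·Y^1·Z^2.
  monomial -2·x^0·y^0 ↦ -2·X^0·Y^0·Z^3.
Collecting: F(X, Y, Z) = -2*X**3 - X**2*Y + 2*X**2*Z + 2*X*Y**2 + 3*X*Z**2 - Y**3 - Y**2*Z - Y*Z**2 - 2*Z**3.


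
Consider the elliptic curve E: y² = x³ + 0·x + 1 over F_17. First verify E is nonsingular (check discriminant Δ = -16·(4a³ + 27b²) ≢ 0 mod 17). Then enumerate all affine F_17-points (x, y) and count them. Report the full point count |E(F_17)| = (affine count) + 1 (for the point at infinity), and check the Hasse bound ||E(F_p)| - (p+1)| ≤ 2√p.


Affine points = {(0, 1), (0, 16), (1, 6), (1, 11), (2, 3), (2, 14), (6, 8), (6, 9), (7, 2), (7, 15), (9, 4), (9, 13), (10, 7), (10, 10), (14, 5), (14, 12), (16, 0)}; affine count = 17; |E(F_17)| = 18.

Discriminant check: Δ ∝ 4a³ + 27b² = 4·0³ + 27·1² = 4·0 + 27·1 ≡ 10 (mod 17). Nonzero ⇒ E is nonsingular.
For each x ∈ F_17, compute rhs = x³ + 0·x + 1 mod 17, then count y ∈ F_17 with y² ≡ rhs.
  x = 0: rhs = 1, matching y values: 1, 16 (2 points).
  x = 1: rhs = 2, matching y values: 6, 11 (2 points).
  x = 2: rhs = 9, matching y values: 3, 14 (2 points).
  x = 3: rhs = 11, matching y values: none (0 points).
  x = 4: rhs = 14, matching y values: none (0 points).
  x = 5: rhs = 7, matching y values: none (0 points).
  x = 6: rhs = 13, matching y values: 8, 9 (2 points).
  x = 7: rhs = 4, matching y values: 2, 15 (2 points).
  x = 8: rhs = 3, matching y values: none (0 points).
  x = 9: rhs = 16, matching y values: 4, 13 (2 points).
  x = 10: rhs = 15, matching y values: 7, 10 (2 points).
  x = 11: rhs = 6, matching y values: none (0 points).
  x = 12: rhs = 12, matching y values: none (0 points).
  x = 13: rhs = 5, matching y values: none (0 points).
  x = 14: rhs = 8, matching y values: 5, 12 (2 points).
  x = 15: rhs = 10, matching y values: none (0 points).
  x = 16: rhs = 0, matching y values: 0 (1 points).
Total affine count: 17.
Full point count |E(F_17)| = 17 + 1 = 18.
Hasse bound: |18 − (17+1)| = |0| = 0 ≤ 2√17 ≈ 8.2462 ✓.


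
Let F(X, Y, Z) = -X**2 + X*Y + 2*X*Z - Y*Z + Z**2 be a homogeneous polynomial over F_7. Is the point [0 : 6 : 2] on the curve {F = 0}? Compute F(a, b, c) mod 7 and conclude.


F(0,6,2) ≡ 6 (mod 7); P is NOT on the curve.

Evaluate F(0, 6, 2) term-by-term (mod 7).
  -X**2 ↦ -1·0·1·1 = 0
  X*Y ↦ 1·0·6·1 = 0
  2*X*Z ↦ 2·0·1·2 = 0
  -Y*Z ↦ -1·1·6·2 = -12
  Z**2 ↦ 1·1·1·4 = 4
Sum: F(0, 6, 2) = (0) + (0) + (0) + (-12) + (4) = -8.
Reducing mod 7: -8 ≡ 6 (mod 7).
Since F(a, b, c) ≡ 6 ≠ 0 (mod 7), P does NOT lie on the curve.


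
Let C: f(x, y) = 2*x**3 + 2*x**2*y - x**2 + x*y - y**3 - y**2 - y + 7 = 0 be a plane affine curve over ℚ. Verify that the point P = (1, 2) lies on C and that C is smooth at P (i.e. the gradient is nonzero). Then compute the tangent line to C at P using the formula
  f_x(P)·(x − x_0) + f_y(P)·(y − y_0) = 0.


Tangent line at P: 14*x - 14*y + 14 = 0.

Step 1: f(1, 2) = 0, so P lies on C.
Step 2: partial derivatives
  f_x(x, y) = 6*x**2 + 4*x*y - 2*x + y, f_y(x, y) = 2*x**2 + x - 3*y**2 - 2*y - 1.
  f_x(P) = 14, f_y(P) = -14 (gradient nonzero, so P is smooth).
Step 3: tangent line at P: 14·(x − 1) + -14·(y − 2) = 0.
Expanding: 14*x - 14*y + 14 = 0.


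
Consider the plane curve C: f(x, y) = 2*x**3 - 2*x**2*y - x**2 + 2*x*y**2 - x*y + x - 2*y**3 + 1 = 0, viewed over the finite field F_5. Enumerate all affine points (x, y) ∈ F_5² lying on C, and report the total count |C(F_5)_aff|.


Affine F_5-points: {(0, 2), (1, 1), (1, 4), (2, 0), (2, 2), (3, 2)}; count = 6.

For each of the 25 pairs (x, y) ∈ F_5², evaluate f(x, y) mod 5. Record the zeros.
  x = 0: [0↦1, 1↦4, 2↦0, 3↦2, 4↦3]  zeros at y ∈ {2}
  x = 1: [0↦3, 1↦0, 2↦4, 3↦3, 4↦0]  zeros at y ∈ {1, 4}
  x = 2: [0↦0, 1↦2, 2↦0, 3↦2, 4↦1]  zeros at y ∈ {0, 2}
  x = 3: [0↦4, 1↦2, 2↦0, 3↦1, 4↦3]  zeros at y ∈ {2}
  x = 4: [0↦2, 1↦2, 2↦1, 3↦2, 4↦3]  zeros at y ∈ ∅
Collecting zeros: affine points = {(0, 2), (1, 1), (1, 4), (2, 0), (2, 2), (3, 2)}.
Total count |C(F_5)_aff| = 6.


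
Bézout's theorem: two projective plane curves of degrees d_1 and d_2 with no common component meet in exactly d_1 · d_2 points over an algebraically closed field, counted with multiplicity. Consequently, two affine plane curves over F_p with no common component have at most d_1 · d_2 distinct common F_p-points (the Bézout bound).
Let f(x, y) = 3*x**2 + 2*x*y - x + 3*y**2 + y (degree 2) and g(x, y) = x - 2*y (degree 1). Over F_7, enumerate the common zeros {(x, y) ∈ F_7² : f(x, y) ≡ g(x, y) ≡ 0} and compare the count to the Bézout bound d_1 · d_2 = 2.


Common zeros: {(0, 0), (6, 3)}; count = 2; Bézout bound = 2.

deg(f) = 2, deg(g) = 1, so Bézout bound = 2.
Scan x ∈ F_7. For each x, list the y ∈ F_7 with f(x, y) ≡ 0 and those with g(x, y) ≡ 0 (mod 7); the common zeros in that column are the intersection.
  x = 0: f ≡ 0 at y ∈ {0, 2}; g ≡ 0 at y ∈ {0}; common: {0}.
  x = 1: f ≡ 0 at y ∈ ∅; g ≡ 0 at y ∈ {4}; common: ∅.
  x = 2: f ≡ 0 at y ∈ ∅; g ≡ 0 at y ∈ {1}; common: ∅.
  x = 3: f ≡ 0 at y ∈ ∅; g ≡ 0 at y ∈ {5}; common: ∅.
  x = 4: f ≡ 0 at y ∈ {1, 3}; g ≡ 0 at y ∈ {2}; common: ∅.
  x = 5: f ≡ 0 at y ∈ {0, 1}; g ≡ 0 at y ∈ {6}; common: ∅.
  x = 6: f ≡ 0 at y ∈ {2, 3}; g ≡ 0 at y ∈ {3}; common: {3}.
Collecting: common zeros = {(0, 0), (6, 3)}, so the count is 2.
Comparison with the Bézout bound: 2 ≤ 2 = deg(f)·deg(g), as expected for curves with no common component (the bound is attained).


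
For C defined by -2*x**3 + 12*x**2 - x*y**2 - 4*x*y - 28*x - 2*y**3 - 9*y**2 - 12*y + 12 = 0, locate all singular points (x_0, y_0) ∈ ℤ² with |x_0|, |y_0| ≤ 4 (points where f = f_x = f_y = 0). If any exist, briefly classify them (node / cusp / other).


Singular points: {(2, -2)}; classification: cusp.

Compute partial derivatives:
  f_x = -6*x**2 + 24*x - y**2 - 4*y - 28.
  f_y = -2*x*y - 4*x - 6*y**2 - 18*y - 12.
Scan x_0 ∈ {−4, ..., 4}. For each x_0, f_y(x_0, y) is a polynomial in y; find its integer roots y ∈ {−4, ..., 4}, then test f_x and f at those candidates.
  x = -4: f_y(-4, y) = -6*y**2 - 10*y + 4; vanishes at y ∈ {-2}. (-4, -2): f_x = -216 ≠ 0.
  x = -3: f_y(-3, y) = -6*y**2 - 12*y; vanishes at y ∈ {-2, 0}. (-3, -2): f_x = -150 ≠ 0; (-3, 0): f_x = -154 ≠ 0.
  x = -2: f_y(-2, y) = -6*y**2 - 14*y - 4; vanishes at y ∈ {-2}. (-2, -2): f_x = -96 ≠ 0.
  x = -1: f_y(-1, y) = -6*y**2 - 16*y - 8; vanishes at y ∈ {-2}. (-1, -2): f_x = -54 ≠ 0.
  x = 0: f_y(0, y) = -6*y**2 - 18*y - 12; vanishes at y ∈ {-2, -1}. (0, -2): f_x = -24 ≠ 0; (0, -1): f_x = -25 ≠ 0.
  x = 1: f_y(1, y) = -6*y**2 - 20*y - 16; vanishes at y ∈ {-2}. (1, -2): f_x = -6 ≠ 0.
  x = 2: f_y(2, y) = -6*y**2 - 22*y - 20; vanishes at y ∈ {-2}. (2, -2): f_x = 0, f = 0 — SINGULAR.
  x = 3: f_y(3, y) = -6*y**2 - 24*y - 24; vanishes at y ∈ {-2}. (3, -2): f_x = -6 ≠ 0.
  x = 4: f_y(4, y) = -6*y**2 - 26*y - 28; vanishes at y ∈ {-2}. (4, -2): f_x = -24 ≠ 0.
Only singular point on the grid: (2, -2).
Classify: substitute x = 2 + u, y = -2 + v and expand: f = -2*u**3 - u*v**2 - 2*v**3 + v**2.
No constant or linear terms (consistent with a singular point). Quadratic part: v**2. Cubic part: -2*u**3 - u*v**2 - 2*v**3.
The quadratic part v**2 is a perfect square, so there is a single (double) tangent line v = 0, i.e. y = -2. Restricting the cubic part to that line (v = 0) leaves -2*u**3 ≠ 0, so f is not divisible by v and the branch is v² ≈ 2*u**3 to lowest order — this is a cusp.
Classification: cusp.


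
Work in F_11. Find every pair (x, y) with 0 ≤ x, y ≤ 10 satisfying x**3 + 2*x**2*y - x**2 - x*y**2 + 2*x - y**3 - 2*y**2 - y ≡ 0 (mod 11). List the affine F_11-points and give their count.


Affine F_11-points: {(0, 0), (0, 10), (2, 8), (3, 9), (4, 9), (5, 0), (5, 5), (5, 10), (6, 8), (7, 0), (8, 4), (9, 3), (9, 9), (9, 10), (10, 8)}; count = 15.

For each of the 121 pairs (x, y) ∈ F_11², evaluate f(x, y) mod 11. Record the zeros.
  x = 0: [0↦0, 1↦7, 2↦4, 3↦7, 4↦10, 5↦7, 6↦3, 7↦3, 8↦1, 9↦2, 10↦0]  zeros at y ∈ {0, 10}
  x = 1: [0↦2, 1↦10, 2↦6, 3↦6, 4↦4, 5↦5, 6↦3, 7↦3, 8↦10, 9↦7, 10↦10]  zeros at y ∈ ∅
  x = 2: [0↦8, 1↦10, 2↦9, 3↦10, 4↦7, 5↦5, 6↦9, 7↦2, 8↦0, 9↦8, 10↦9]  zeros at y ∈ {8}
  x = 3: [0↦2, 1↦2, 2↦8, 3↦3, 4↦3, 5↦2, 6↦5, 7↦6, 8↦10, 9↦0, 10↦3]  zeros at y ∈ {9}
  x = 4: [0↦1, 1↦3, 2↦9, 3↦2, 4↦9, 5↦2, 6↦8, 7↦10, 8↦2, 9↦0, 10↦9]  zeros at y ∈ {9}
  x = 5: [0↦0, 1↦8, 2↦7, 3↦2, 4↦9, 5↦0, 6↦2, 7↦9, 8↦4, 9↦3, 10↦0]  zeros at y ∈ {0, 5, 10}
  x = 6: [0↦5, 1↦1, 2↦8, 3↦9, 4↦9, 5↦2, 6↦4, 7↦9, 8↦0, 9↦4, 10↦4]  zeros at y ∈ {8}
  x = 7: [0↦0, 1↦10, 2↦7, 3↦7, 4↦4, 5↦3, 6↦9, 7↦5, 8↦7, 9↦9, 10↦5]  zeros at y ∈ {0}
  x = 8: [0↦2, 1↦8, 2↦10, 3↦2, 4↦0, 5↦9, 6↦1, 7↦3, 8↦9, 9↦2, 10↦9]  zeros at y ∈ {4}
  x = 9: [0↦6, 1↦1, 2↦1, 3↦0, 4↦3, 5↦4, 6↦8, 7↦9, 8↦1, 9↦0, 10↦0]  zeros at y ∈ {3, 9, 10}
  x = 10: [0↦7, 1↦6, 2↦8, 3↦7, 4↦8, 5↦5, 6↦3, 7↦7, 8↦0, 9↦9, 10↦6]  zeros at y ∈ {8}
Collecting zeros: affine points = {(0, 0), (0, 10), (2, 8), (3, 9), (4, 9), (5, 0), (5, 5), (5, 10), (6, 8), (7, 0), (8, 4), (9, 3), (9, 9), (9, 10), (10, 8)}.
Total count |C(F_11)_aff| = 15.


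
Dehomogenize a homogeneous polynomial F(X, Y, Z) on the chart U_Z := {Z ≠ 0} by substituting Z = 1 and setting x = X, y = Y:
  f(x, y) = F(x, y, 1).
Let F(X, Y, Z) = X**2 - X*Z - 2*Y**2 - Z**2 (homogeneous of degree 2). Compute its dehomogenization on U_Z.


f(x, y) = x**2 - x - 2*y**2 - 1

On U_Z we set Z = 1. Each monomial c·X^i·Y^j·Z^k in F becomes c·x^i·y^j·1^k = c·x^i·y^j.
Substituting Z = 1: F(X, Y, 1) = x**2 - x - 2*y**2 - 1.
Note: deg(f) ≤ deg(F) = 2; strict inequality happens when F is divisible by Z (lost terms).


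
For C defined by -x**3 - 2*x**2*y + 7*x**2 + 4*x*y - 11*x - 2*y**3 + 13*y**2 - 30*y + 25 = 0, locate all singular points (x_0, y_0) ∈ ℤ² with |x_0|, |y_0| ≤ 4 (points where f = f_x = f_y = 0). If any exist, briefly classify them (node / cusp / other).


Singular points: {(1, 2)}; classification: cusp.

Compute partial derivatives:
  f_x = -3*x**2 - 4*x*y + 14*x + 4*y - 11.
  f_y = -2*x**2 + 4*x - 6*y**2 + 26*y - 30.
Scan x_0 ∈ {−4, ..., 4}. For each x_0, f_y(x_0, y) is a polynomial in y; find its integer roots y ∈ {−4, ..., 4}, then test f_x and f at those candidates.
  x = -4: f_y(-4, y) = -6*y**2 + 26*y - 78; no integer root y with |y| ≤ 4.
  x = -3: f_y(-3, y) = -6*y**2 + 26*y - 60; no integer root y with |y| ≤ 4.
  x = -2: f_y(-2, y) = -6*y**2 + 26*y - 46; no integer root y with |y| ≤ 4.
  x = -1: f_y(-1, y) = -6*y**2 + 26*y - 36; no integer root y with |y| ≤ 4.
  x = 0: f_y(0, y) = -6*y**2 + 26*y - 30; no integer root y with |y| ≤ 4.
  x = 1: f_y(1, y) = -6*y**2 + 26*y - 28; vanishes at y ∈ {2}. (1, 2): f_x = 0, f = 0 — SINGULAR.
  x = 2: f_y(2, y) = -6*y**2 + 26*y - 30; no integer root y with |y| ≤ 4.
  x = 3: f_y(3, y) = -6*y**2 + 26*y - 36; no integer root y with |y| ≤ 4.
  x = 4: f_y(4, y) = -6*y**2 + 26*y - 46; no integer root y with |y| ≤ 4.
Only singular point on the grid: (1, 2).
Classify: substitute x = 1 + u, y = 2 + v and expand: f = -u**3 - 2*u**2*v - 2*v**3 + v**2.
No constant or linear terms (consistent with a singular point). Quadratic part: v**2. Cubic part: -u**3 - 2*u**2*v - 2*v**3.
The quadratic part v**2 is a perfect square, so there is a single (double) tangent line v = 0, i.e. y = 2. Restricting the cubic part to that line (v = 0) leaves -u**3 ≠ 0, so f is not divisible by v and the branch is v² ≈ u**3 to lowest order — this is a cusp.
Classification: cusp.


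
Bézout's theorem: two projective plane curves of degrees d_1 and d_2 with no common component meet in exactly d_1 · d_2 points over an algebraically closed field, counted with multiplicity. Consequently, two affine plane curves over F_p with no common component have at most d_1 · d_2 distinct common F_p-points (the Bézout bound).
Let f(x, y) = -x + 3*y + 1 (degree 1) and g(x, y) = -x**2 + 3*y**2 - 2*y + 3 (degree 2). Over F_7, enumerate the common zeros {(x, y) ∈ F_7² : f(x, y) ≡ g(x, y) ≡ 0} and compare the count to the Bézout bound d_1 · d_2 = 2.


Common zeros: {(6, 4)}; count = 1; Bézout bound = 2.

deg(f) = 1, deg(g) = 2, so Bézout bound = 2.
Scan x ∈ F_7. For each x, list the y ∈ F_7 with f(x, y) ≡ 0 and those with g(x, y) ≡ 0 (mod 7); the common zeros in that column are the intersection.
  x = 0: f ≡ 0 at y ∈ {2}; g ≡ 0 at y ∈ ∅; common: ∅.
  x = 1: f ≡ 0 at y ∈ {0}; g ≡ 0 at y ∈ {4, 6}; common: ∅.
  x = 2: f ≡ 0 at y ∈ {5}; g ≡ 0 at y ∈ {1, 2}; common: ∅.
  x = 3: f ≡ 0 at y ∈ {3}; g ≡ 0 at y ∈ ∅; common: ∅.
  x = 4: f ≡ 0 at y ∈ {1}; g ≡ 0 at y ∈ ∅; common: ∅.
  x = 5: f ≡ 0 at y ∈ {6}; g ≡ 0 at y ∈ {1, 2}; common: ∅.
  x = 6: f ≡ 0 at y ∈ {4}; g ≡ 0 at y ∈ {4, 6}; common: {4}.
Collecting: common zeros = {(6, 4)}, so the count is 1.
Comparison with the Bézout bound: 1 ≤ 2 = deg(f)·deg(g), as expected for curves with no common component (the affine F_7-count falls short of the bound because intersections may lie at infinity, over extension fields, or carry multiplicity).


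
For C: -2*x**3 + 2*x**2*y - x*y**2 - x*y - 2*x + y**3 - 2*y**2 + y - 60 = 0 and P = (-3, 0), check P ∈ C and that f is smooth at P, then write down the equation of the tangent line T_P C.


Tangent line at P: -56*x + 22*y - 168 = 0.

Step 1: f(-3, 0) = 0, so P lies on C.
Step 2: partial derivatives
  f_x(x, y) = -6*x**2 + 4*x*y - y**2 - y - 2, f_y(x, y) = 2*x**2 - 2*x*y - x + 3*y**2 - 4*y + 1.
  f_x(P) = -56, f_y(P) = 22 (gradient nonzero, so P is smooth).
Step 3: tangent line at P: -56·(x − -3) + 22·(y − 0) = 0.
Expanding: -56*x + 22*y - 168 = 0.


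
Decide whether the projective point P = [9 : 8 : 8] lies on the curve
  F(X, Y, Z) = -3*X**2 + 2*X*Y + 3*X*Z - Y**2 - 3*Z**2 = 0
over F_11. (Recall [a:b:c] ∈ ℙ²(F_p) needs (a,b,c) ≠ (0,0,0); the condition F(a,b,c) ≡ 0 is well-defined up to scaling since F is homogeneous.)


F(9,8,8) ≡ 4 (mod 11); P is NOT on the curve.

Evaluate F(9, 8, 8) term-by-term (mod 11).
  -3*X**2 ↦ -3·81·1·1 = -243
  2*X*Y ↦ 2·9·8·1 = 144
  3*X*Z ↦ 3·9·1·8 = 216
  -Y**2 ↦ -1·1·64·1 = -64
  -3*Z**2 ↦ -3·1·1·64 = -192
Sum: F(9, 8, 8) = (-243) + (144) + (216) + (-64) + (-192) = -139.
Reducing mod 11: -139 ≡ 4 (mod 11).
Since F(a, b, c) ≡ 4 ≠ 0 (mod 11), P does NOT lie on the curve.


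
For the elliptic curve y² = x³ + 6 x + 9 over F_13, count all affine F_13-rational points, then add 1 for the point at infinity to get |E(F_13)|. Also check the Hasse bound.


Affine points = {(0, 3), (0, 10), (1, 4), (1, 9), (2, 4), (2, 9), (6, 1), (6, 12), (7, 2), (7, 11), (8, 6), (8, 7), (9, 5), (9, 8), (10, 4), (10, 9)}; affine count = 16; |E(F_13)| = 17.

Discriminant check: Δ ∝ 4a³ + 27b² = 4·6³ + 27·9² = 4·216 + 27·81 ≡ 9 (mod 13). Nonzero ⇒ E is nonsingular.
For each x ∈ F_13, compute rhs = x³ + 6·x + 9 mod 13, then count y ∈ F_13 with y² ≡ rhs.
  x = 0: rhs = 9, matching y values: 3, 10 (2 points).
  x = 1: rhs = 3, matching y values: 4, 9 (2 points).
  x = 2: rhs = 3, matching y values: 4, 9 (2 points).
  x = 3: rhs = 2, matching y values: none (0 points).
  x = 4: rhs = 6, matching y values: none (0 points).
  x = 5: rhs = 8, matching y values: none (0 points).
  x = 6: rhs = 1, matching y values: 1, 12 (2 points).
  x = 7: rhs = 4, matching y values: 2, 11 (2 points).
  x = 8: rhs = 10, matching y values: 6, 7 (2 points).
  x = 9: rhs = 12, matching y values: 5, 8 (2 points).
  x = 10: rhs = 3, matching y values: 4, 9 (2 points).
  x = 11: rhs = 2, matching y values: none (0 points).
  x = 12: rhs = 2, matching y values: none (0 points).
Total affine count: 16.
Full point count |E(F_13)| = 16 + 1 = 17.
Hasse bound: |17 − (13+1)| = |3| = 3 ≤ 2√13 ≈ 7.2111 ✓.


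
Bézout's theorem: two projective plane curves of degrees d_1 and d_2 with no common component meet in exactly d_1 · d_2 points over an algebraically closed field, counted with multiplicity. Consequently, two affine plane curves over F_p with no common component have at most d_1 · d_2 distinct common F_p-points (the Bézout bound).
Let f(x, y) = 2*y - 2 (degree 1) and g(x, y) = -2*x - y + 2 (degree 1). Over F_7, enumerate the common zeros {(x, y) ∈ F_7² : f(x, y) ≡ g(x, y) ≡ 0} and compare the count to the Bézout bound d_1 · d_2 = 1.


Common zeros: {(4, 1)}; count = 1; Bézout bound = 1.

deg(f) = 1, deg(g) = 1, so Bézout bound = 1.
Scan x ∈ F_7. For each x, list the y ∈ F_7 with f(x, y) ≡ 0 and those with g(x, y) ≡ 0 (mod 7); the common zeros in that column are the intersection.
  x = 0: f ≡ 0 at y ∈ {1}; g ≡ 0 at y ∈ {2}; common: ∅.
  x = 1: f ≡ 0 at y ∈ {1}; g ≡ 0 at y ∈ {0}; common: ∅.
  x = 2: f ≡ 0 at y ∈ {1}; g ≡ 0 at y ∈ {5}; common: ∅.
  x = 3: f ≡ 0 at y ∈ {1}; g ≡ 0 at y ∈ {3}; common: ∅.
  x = 4: f ≡ 0 at y ∈ {1}; g ≡ 0 at y ∈ {1}; common: {1}.
  x = 5: f ≡ 0 at y ∈ {1}; g ≡ 0 at y ∈ {6}; common: ∅.
  x = 6: f ≡ 0 at y ∈ {1}; g ≡ 0 at y ∈ {4}; common: ∅.
Collecting: common zeros = {(4, 1)}, so the count is 1.
Comparison with the Bézout bound: 1 ≤ 1 = deg(f)·deg(g), as expected for curves with no common component (the bound is attained).


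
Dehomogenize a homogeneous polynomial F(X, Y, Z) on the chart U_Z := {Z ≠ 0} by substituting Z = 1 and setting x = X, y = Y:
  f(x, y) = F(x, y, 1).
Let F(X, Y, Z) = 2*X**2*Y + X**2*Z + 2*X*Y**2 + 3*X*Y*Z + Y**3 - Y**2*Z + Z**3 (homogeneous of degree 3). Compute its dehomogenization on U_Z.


f(x, y) = 2*x**2*y + x**2 + 2*x*y**2 + 3*x*y + y**3 - y**2 + 1

On U_Z we set Z = 1. Each monomial c·X^i·Y^j·Z^k in F becomes c·x^i·y^j·1^k = c·x^i·y^j.
Substituting Z = 1: F(X, Y, 1) = 2*x**2*y + x**2 + 2*x*y**2 + 3*x*y + y**3 - y**2 + 1.
Note: deg(f) ≤ deg(F) = 3; strict inequality happens when F is divisible by Z (lost terms).


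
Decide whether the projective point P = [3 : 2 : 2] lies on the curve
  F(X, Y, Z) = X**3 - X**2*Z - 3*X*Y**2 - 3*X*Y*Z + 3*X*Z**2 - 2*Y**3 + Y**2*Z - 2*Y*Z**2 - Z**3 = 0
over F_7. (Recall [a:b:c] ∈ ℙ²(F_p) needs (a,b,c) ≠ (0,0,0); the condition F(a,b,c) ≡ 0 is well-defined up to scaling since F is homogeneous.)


F(3,2,2) ≡ 4 (mod 7); P is NOT on the curve.

Evaluate F(3, 2, 2) term-by-term (mod 7).
  X**3 ↦ 1·27·1·1 = 27
  -X**2*Z ↦ -1·9·1·2 = -18
  -3*X*Y**2 ↦ -3·3·4·1 = -36
  -3*X*Y*Z ↦ -3·3·2·2 = -36
  3*X*Z**2 ↦ 3·3·1·4 = 36
  -2*Y**3 ↦ -2·1·8·1 = -16
  Y**2*Z ↦ 1·1·4·2 = 8
  -2*Y*Z**2 ↦ -2·1·2·4 = -16
  -Z**3 ↦ -1·1·1·8 = -8
Sum: F(3, 2, 2) = (27) + (-18) + (-36) + (-36) + (36) + (-16) + (8) + (-16) + (-8) = -59.
Reducing mod 7: -59 ≡ 4 (mod 7).
Since F(a, b, c) ≡ 4 ≠ 0 (mod 7), P does NOT lie on the curve.


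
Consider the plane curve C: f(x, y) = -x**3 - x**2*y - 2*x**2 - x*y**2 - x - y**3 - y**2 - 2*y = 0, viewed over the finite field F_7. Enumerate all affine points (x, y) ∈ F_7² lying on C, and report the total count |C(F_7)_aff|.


Affine F_7-points: {(0, 0), (0, 3), (1, 4), (2, 1), (2, 4), (2, 6), (5, 2), (5, 4), (6, 0), (6, 2), (6, 5)}; count = 11.

For each of the 49 pairs (x, y) ∈ F_7², evaluate f(x, y) mod 7. Record the zeros.
  x = 0: [0↦0, 1↦3, 2↦5, 3↦0, 4↦3, 5↦1, 6↦2]  zeros at y ∈ {0, 3}
  x = 1: [0↦3, 1↦4, 2↦2, 3↦5, 4↦0, 5↦2, 6↦5]  zeros at y ∈ {4}
  x = 2: [0↦3, 1↦0, 2↦6, 3↦1, 4↦0, 5↦4, 6↦0]  zeros at y ∈ {1, 4, 6}
  x = 3: [0↦1, 1↦6, 2↦4, 3↦3, 4↦4, 5↦1, 6↦2]  zeros at y ∈ ∅
  x = 4: [0↦5, 1↦2, 2↦4, 3↦5, 4↦6, 5↦1, 6↦5]  zeros at y ∈ ∅
  x = 5: [0↦2, 1↦3, 2↦0, 3↦1, 4↦0, 5↦5, 6↦3]  zeros at y ∈ {2, 4}
  x = 6: [0↦0, 1↦3, 2↦0, 3↦6, 4↦1, 5↦0, 6↦4]  zeros at y ∈ {0, 2, 5}
Collecting zeros: affine points = {(0, 0), (0, 3), (1, 4), (2, 1), (2, 4), (2, 6), (5, 2), (5, 4), (6, 0), (6, 2), (6, 5)}.
Total count |C(F_7)_aff| = 11.


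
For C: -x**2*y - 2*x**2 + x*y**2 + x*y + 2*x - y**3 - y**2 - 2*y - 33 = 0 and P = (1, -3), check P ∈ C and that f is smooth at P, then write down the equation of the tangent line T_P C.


Tangent line at P: 10*x - 29*y - 97 = 0.

Step 1: f(1, -3) = 0, so P lies on C.
Step 2: partial derivatives
  f_x(x, y) = -2*x*y - 4*x + y**2 + y + 2, f_y(x, y) = -x**2 + 2*x*y + x - 3*y**2 - 2*y - 2.
  f_x(P) = 10, f_y(P) = -29 (gradient nonzero, so P is smooth).
Step 3: tangent line at P: 10·(x − 1) + -29·(y − -3) = 0.
Expanding: 10*x - 29*y - 97 = 0.


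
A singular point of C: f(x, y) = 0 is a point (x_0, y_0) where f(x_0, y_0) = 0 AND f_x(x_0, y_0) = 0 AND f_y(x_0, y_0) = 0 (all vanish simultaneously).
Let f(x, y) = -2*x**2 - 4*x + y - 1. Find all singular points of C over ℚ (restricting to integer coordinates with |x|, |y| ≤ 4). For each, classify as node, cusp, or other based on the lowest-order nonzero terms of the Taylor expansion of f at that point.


No singular points in the scanned grid; C is smooth there.

Compute partial derivatives:
  f_x = -4*x - 4.
  f_y = 1.
f_y = 1 is a nonzero constant, so f_y never vanishes: no point (x, y) can satisfy f = f_x = f_y = 0. In particular no (x, y) ∈ {−4, ..., 4}² is singular; the curve is smooth.


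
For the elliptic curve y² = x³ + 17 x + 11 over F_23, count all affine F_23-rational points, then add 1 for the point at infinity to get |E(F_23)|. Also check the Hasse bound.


Affine points = {(1, 11), (1, 12), (7, 6), (7, 17), (10, 10), (10, 13), (14, 7), (14, 16), (16, 3), (16, 20), (18, 10), (18, 13), (20, 5), (20, 18), (22, 4), (22, 19)}; affine count = 16; |E(F_23)| = 17.

Discriminant check: Δ ∝ 4a³ + 27b² = 4·17³ + 27·11² = 4·4913 + 27·121 ≡ 11 (mod 23). Nonzero ⇒ E is nonsingular.
For each x ∈ F_23, compute rhs = x³ + 17·x + 11 mod 23, then count y ∈ F_23 with y² ≡ rhs.
  x = 0: rhs = 11, matching y values: none (0 points).
  x = 1: rhs = 6, matching y values: 11, 12 (2 points).
  x = 2: rhs = 7, matching y values: none (0 points).
  x = 3: rhs = 20, matching y values: none (0 points).
  x = 4: rhs = 5, matching y values: none (0 points).
  x = 5: rhs = 14, matching y values: none (0 points).
  x = 6: rhs = 7, matching y values: none (0 points).
  x = 7: rhs = 13, matching y values: 6, 17 (2 points).
  x = 8: rhs = 15, matching y values: none (0 points).
  x = 9: rhs = 19, matching y values: none (0 points).
  x = 10: rhs = 8, matching y values: 10, 13 (2 points).
  x = 11: rhs = 11, matching y values: none (0 points).
  x = 12: rhs = 11, matching y values: none (0 points).
  x = 13: rhs = 14, matching y values: none (0 points).
  x = 14: rhs = 3, matching y values: 7, 16 (2 points).
  x = 15: rhs = 7, matching y values: none (0 points).
  x = 16: rhs = 9, matching y values: 3, 20 (2 points).
  x = 17: rhs = 15, matching y values: none (0 points).
  x = 18: rhs = 8, matching y values: 10, 13 (2 points).
  x = 19: rhs = 17, matching y values: none (0 points).
  x = 20: rhs = 2, matching y values: 5, 18 (2 points).
  x = 21: rhs = 15, matching y values: none (0 points).
  x = 22: rhs = 16, matching y values: 4, 19 (2 points).
Total affine count: 16.
Full point count |E(F_23)| = 16 + 1 = 17.
Hasse bound: |17 − (23+1)| = |-7| = 7 ≤ 2√23 ≈ 9.5917 ✓.


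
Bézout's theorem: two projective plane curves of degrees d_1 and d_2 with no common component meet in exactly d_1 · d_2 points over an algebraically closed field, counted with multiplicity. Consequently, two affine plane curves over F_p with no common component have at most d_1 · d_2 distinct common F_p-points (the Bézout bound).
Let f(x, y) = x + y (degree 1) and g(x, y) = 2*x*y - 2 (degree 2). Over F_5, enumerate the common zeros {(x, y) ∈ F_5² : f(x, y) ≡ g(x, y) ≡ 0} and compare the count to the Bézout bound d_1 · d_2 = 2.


Common zeros: {(2, 3), (3, 2)}; count = 2; Bézout bound = 2.

deg(f) = 1, deg(g) = 2, so Bézout bound = 2.
Scan x ∈ F_5. For each x, list the y ∈ F_5 with f(x, y) ≡ 0 and those with g(x, y) ≡ 0 (mod 5); the common zeros in that column are the intersection.
  x = 0: f ≡ 0 at y ∈ {0}; g ≡ 0 at y ∈ ∅; common: ∅.
  x = 1: f ≡ 0 at y ∈ {4}; g ≡ 0 at y ∈ {1}; common: ∅.
  x = 2: f ≡ 0 at y ∈ {3}; g ≡ 0 at y ∈ {3}; common: {3}.
  x = 3: f ≡ 0 at y ∈ {2}; g ≡ 0 at y ∈ {2}; common: {2}.
  x = 4: f ≡ 0 at y ∈ {1}; g ≡ 0 at y ∈ {4}; common: ∅.
Collecting: common zeros = {(2, 3), (3, 2)}, so the count is 2.
Comparison with the Bézout bound: 2 ≤ 2 = deg(f)·deg(g), as expected for curves with no common component (the bound is attained).


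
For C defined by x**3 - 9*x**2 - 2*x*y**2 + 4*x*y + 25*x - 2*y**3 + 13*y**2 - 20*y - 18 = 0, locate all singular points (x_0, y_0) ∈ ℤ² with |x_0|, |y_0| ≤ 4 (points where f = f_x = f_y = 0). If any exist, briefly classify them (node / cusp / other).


Singular points: {(3, 1)}; classification: cusp.

Compute partial derivatives:
  f_x = 3*x**2 - 18*x - 2*y**2 + 4*y + 25.
  f_y = -4*x*y + 4*x - 6*y**2 + 26*y - 20.
Scan x_0 ∈ {−4, ..., 4}. For each x_0, f_y(x_0, y) is a polynomial in y; find its integer roots y ∈ {−4, ..., 4}, then test f_x and f at those candidates.
  x = -4: f_y(-4, y) = -6*y**2 + 42*y - 36; vanishes at y ∈ {1}. (-4, 1): f_x = 147 ≠ 0.
  x = -3: f_y(-3, y) = -6*y**2 + 38*y - 32; vanishes at y ∈ {1}. (-3, 1): f_x = 108 ≠ 0.
  x = -2: f_y(-2, y) = -6*y**2 + 34*y - 28; vanishes at y ∈ {1}. (-2, 1): f_x = 75 ≠ 0.
  x = -1: f_y(-1, y) = -6*y**2 + 30*y - 24; vanishes at y ∈ {1, 4}. (-1, 1): f_x = 48 ≠ 0; (-1, 4): f_x = 30 ≠ 0.
  x = 0: f_y(0, y) = -6*y**2 + 26*y - 20; vanishes at y ∈ {1}. (0, 1): f_x = 27 ≠ 0.
  x = 1: f_y(1, y) = -6*y**2 + 22*y - 16; vanishes at y ∈ {1}. (1, 1): f_x = 12 ≠ 0.
  x = 2: f_y(2, y) = -6*y**2 + 18*y - 12; vanishes at y ∈ {1, 2}. (2, 1): f_x = 3 ≠ 0; (2, 2): f_x = 1 ≠ 0.
  x = 3: f_y(3, y) = -6*y**2 + 14*y - 8; vanishes at y ∈ {1}. (3, 1): f_x = 0, f = 0 — SINGULAR.
  x = 4: f_y(4, y) = -6*y**2 + 10*y - 4; vanishes at y ∈ {1}. (4, 1): f_x = 3 ≠ 0.
Only singular point on the grid: (3, 1).
Classify: substitute x = 3 + u, y = 1 + v and expand: f = u**3 - 2*u*v**2 - 2*v**3 + v**2.
No constant or linear terms (consistent with a singular point). Quadratic part: v**2. Cubic part: u**3 - 2*u*v**2 - 2*v**3.
The quadratic part v**2 is a perfect square, so there is a single (double) tangent line v = 0, i.e. y = 1. Restricting the cubic part to that line (v = 0) leaves u**3 ≠ 0, so f is not divisible by v and the branch is v² ≈ -u**3 to lowest order — this is a cusp.
Classification: cusp.


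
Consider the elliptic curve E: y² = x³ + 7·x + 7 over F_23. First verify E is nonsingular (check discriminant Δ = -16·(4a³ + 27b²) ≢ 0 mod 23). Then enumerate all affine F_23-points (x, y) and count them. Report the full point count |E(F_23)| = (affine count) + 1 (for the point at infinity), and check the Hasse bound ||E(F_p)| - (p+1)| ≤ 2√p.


Affine points = {(2, 11), (2, 12), (3, 3), (3, 20), (5, 11), (5, 12), (6, 9), (6, 14), (7, 10), (7, 13), (8, 0), (11, 9), (11, 14), (12, 5), (12, 18), (13, 8), (13, 15), (16, 11), (16, 12), (17, 5), (17, 18), (18, 10), (18, 13), (21, 10), (21, 13)}; affine count = 25; |E(F_23)| = 26.

Discriminant check: Δ ∝ 4a³ + 27b² = 4·7³ + 27·7² = 4·343 + 27·49 ≡ 4 (mod 23). Nonzero ⇒ E is nonsingular.
For each x ∈ F_23, compute rhs = x³ + 7·x + 7 mod 23, then count y ∈ F_23 with y² ≡ rhs.
  x = 0: rhs = 7, matching y values: none (0 points).
  x = 1: rhs = 15, matching y values: none (0 points).
  x = 2: rhs = 6, matching y values: 11, 12 (2 points).
  x = 3: rhs = 9, matching y values: 3, 20 (2 points).
  x = 4: rhs = 7, matching y values: none (0 points).
  x = 5: rhs = 6, matching y values: 11, 12 (2 points).
  x = 6: rhs = 12, matching y values: 9, 14 (2 points).
  x = 7: rhs = 8, matching y values: 10, 13 (2 points).
  x = 8: rhs = 0, matching y values: 0 (1 points).
  x = 9: rhs = 17, matching y values: none (0 points).
  x = 10: rhs = 19, matching y values: none (0 points).
  x = 11: rhs = 12, matching y values: 9, 14 (2 points).
  x = 12: rhs = 2, matching y values: 5, 18 (2 points).
  x = 13: rhs = 18, matching y values: 8, 15 (2 points).
  x = 14: rhs = 20, matching y values: none (0 points).
  x = 15: rhs = 14, matching y values: none (0 points).
  x = 16: rhs = 6, matching y values: 11, 12 (2 points).
  x = 17: rhs = 2, matching y values: 5, 18 (2 points).
  x = 18: rhs = 8, matching y values: 10, 13 (2 points).
  x = 19: rhs = 7, matching y values: none (0 points).
  x = 20: rhs = 5, matching y values: none (0 points).
  x = 21: rhs = 8, matching y values: 10, 13 (2 points).
  x = 22: rhs = 22, matching y values: none (0 points).
Total affine count: 25.
Full point count |E(F_23)| = 25 + 1 = 26.
Hasse bound: |26 − (23+1)| = |2| = 2 ≤ 2√23 ≈ 9.5917 ✓.


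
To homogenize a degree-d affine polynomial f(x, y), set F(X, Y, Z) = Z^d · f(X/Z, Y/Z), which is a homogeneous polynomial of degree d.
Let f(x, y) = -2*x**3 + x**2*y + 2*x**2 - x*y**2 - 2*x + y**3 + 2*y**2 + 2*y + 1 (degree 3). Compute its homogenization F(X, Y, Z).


F(X, Y, Z) = -2*X**3 + X**2*Y + 2*X**2*Z - X*Y**2 - 2*X*Z**2 + Y**3 + 2*Y**2*Z + 2*Y*Z**2 + Z**3

deg(f) = 3.
Substitute x = X/Z, y = Y/Z into f, then multiply by Z^3.
  monomial -2·x^3·y^0 ↦ -2·X^3·Y^0·Z^0.
  monomial 1·x^2·y^1 ↦ 1·X^2·Y^1·Z^0.
  monomial 2·x^2·y^0 ↦ 2·X^2·Y^0·Z^1.
  monomial -1·x^1·y^2 ↦ -1·X^1·Y^2·Z^0.
  monomial -2·x^1·y^0 ↦ -2·X^1·Y^0·Z^2.
  monomial 1·x^0·y^3 ↦ 1·X^0·Y^3·Z^0.
  monomial 2·x^0·y^2 ↦ 2·X^0·Y^2·Z^1.
  monomial 2·x^0·y^1 ↦ 2·X^0·Y^1·Z^2.
  monomial 1·x^0·y^0 ↦ 1·X^0·Y^0·Z^3.
Collecting: F(X, Y, Z) = -2*X**3 + X**2*Y + 2*X**2*Z - X*Y**2 - 2*X*Z**2 + Y**3 + 2*Y**2*Z + 2*Y*Z**2 + Z**3.


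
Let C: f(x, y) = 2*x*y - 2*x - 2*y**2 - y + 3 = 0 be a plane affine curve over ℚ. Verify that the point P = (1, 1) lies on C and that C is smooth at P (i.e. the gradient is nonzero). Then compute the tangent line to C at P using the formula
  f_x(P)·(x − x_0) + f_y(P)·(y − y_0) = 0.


Tangent line at P: 3 - 3*y = 0.

Step 1: f(1, 1) = 0, so P lies on C.
Step 2: partial derivatives
  f_x(x, y) = 2*y - 2, f_y(x, y) = 2*x - 4*y - 1.
  f_x(P) = 0, f_y(P) = -3 (gradient nonzero, so P is smooth).
Step 3: tangent line at P: 0·(x − 1) + -3·(y − 1) = 0.
Expanding: 3 - 3*y = 0.


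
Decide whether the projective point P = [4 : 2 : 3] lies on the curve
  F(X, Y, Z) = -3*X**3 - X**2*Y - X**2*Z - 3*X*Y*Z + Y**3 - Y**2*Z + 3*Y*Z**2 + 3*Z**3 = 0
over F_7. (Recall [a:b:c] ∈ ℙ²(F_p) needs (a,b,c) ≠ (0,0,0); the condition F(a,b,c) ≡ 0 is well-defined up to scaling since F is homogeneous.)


F(4,2,3) ≡ 4 (mod 7); P is NOT on the curve.

Evaluate F(4, 2, 3) term-by-term (mod 7).
  -3*X**3 ↦ -3·64·1·1 = -192
  -X**2*Y ↦ -1·16·2·1 = -32
  -X**2*Z ↦ -1·16·1·3 = -48
  -3*X*Y*Z ↦ -3·4·2·3 = -72
  Y**3 ↦ 1·1·8·1 = 8
  -Y**2*Z ↦ -1·1·4·3 = -12
  3*Y*Z**2 ↦ 3·1·2·9 = 54
  3*Z**3 ↦ 3·1·1·27 = 81
Sum: F(4, 2, 3) = (-192) + (-32) + (-48) + (-72) + (8) + (-12) + (54) + (81) = -213.
Reducing mod 7: -213 ≡ 4 (mod 7).
Since F(a, b, c) ≡ 4 ≠ 0 (mod 7), P does NOT lie on the curve.


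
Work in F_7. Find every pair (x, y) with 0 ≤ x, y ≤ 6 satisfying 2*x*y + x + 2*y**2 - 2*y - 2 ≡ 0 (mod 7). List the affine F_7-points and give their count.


Affine F_7-points: {(1, 2), (1, 5), (2, 0), (2, 6), (3, 1), (3, 4)}; count = 6.

For each of the 49 pairs (x, y) ∈ F_7², evaluate f(x, y) mod 7. Record the zeros.
  x = 0: [0↦5, 1↦5, 2↦2, 3↦3, 4↦1, 5↦3, 6↦2]  zeros at y ∈ ∅
  x = 1: [0↦6, 1↦1, 2↦0, 3↦3, 4↦3, 5↦0, 6↦1]  zeros at y ∈ {2, 5}
  x = 2: [0↦0, 1↦4, 2↦5, 3↦3, 4↦5, 5↦4, 6↦0]  zeros at y ∈ {0, 6}
  x = 3: [0↦1, 1↦0, 2↦3, 3↦3, 4↦0, 5↦1, 6↦6]  zeros at y ∈ {1, 4}
  x = 4: [0↦2, 1↦3, 2↦1, 3↦3, 4↦2, 5↦5, 6↦5]  zeros at y ∈ ∅
  x = 5: [0↦3, 1↦6, 2↦6, 3↦3, 4↦4, 5↦2, 6↦4]  zeros at y ∈ ∅
  x = 6: [0↦4, 1↦2, 2↦4, 3↦3, 4↦6, 5↦6, 6↦3]  zeros at y ∈ ∅
Collecting zeros: affine points = {(1, 2), (1, 5), (2, 0), (2, 6), (3, 1), (3, 4)}.
Total count |C(F_7)_aff| = 6.


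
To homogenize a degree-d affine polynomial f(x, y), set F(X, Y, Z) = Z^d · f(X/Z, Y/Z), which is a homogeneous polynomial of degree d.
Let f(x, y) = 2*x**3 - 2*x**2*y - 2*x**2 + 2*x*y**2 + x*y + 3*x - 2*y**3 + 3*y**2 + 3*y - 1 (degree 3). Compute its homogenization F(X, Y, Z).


F(X, Y, Z) = 2*X**3 - 2*X**2*Y - 2*X**2*Z + 2*X*Y**2 + X*Y*Z + 3*X*Z**2 - 2*Y**3 + 3*Y**2*Z + 3*Y*Z**2 - Z**3

deg(f) = 3.
Substitute x = X/Z, y = Y/Z into f, then multiply by Z^3.
  monomial 2·x^3·y^0 ↦ 2·X^3·Y^0·Z^0.
  monomial -2·x^2·y^1 ↦ -2·X^2·Y^1·Z^0.
  monomial -2·x^2·y^0 ↦ -2·X^2·Y^0·Z^1.
  monomial 2·x^1·y^2 ↦ 2·X^1·Y^2·Z^0.
  monomial 1·x^1·y^1 ↦ 1·X^1·Y^1·Z^1.
  monomial 3·x^1·y^0 ↦ 3·X^1·Y^0·Z^2.
  monomial -2·x^0·y^3 ↦ -2·X^0·Y^3·Z^0.
  monomial 3·x^0·y^2 ↦ 3·X^0·Y^2·Z^1.
  monomial 3·x^0·y^1 ↦ 3·X^0·Y^1·Z^2.
  monomial -1·x^0·y^0 ↦ -1·X^0·Y^0·Z^3.
Collecting: F(X, Y, Z) = 2*X**3 - 2*X**2*Y - 2*X**2*Z + 2*X*Y**2 + X*Y*Z + 3*X*Z**2 - 2*Y**3 + 3*Y**2*Z + 3*Y*Z**2 - Z**3.


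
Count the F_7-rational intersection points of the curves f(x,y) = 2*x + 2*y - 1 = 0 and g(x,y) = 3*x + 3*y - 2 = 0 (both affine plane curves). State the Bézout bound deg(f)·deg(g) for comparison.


Common zeros: ∅; count = 0; Bézout bound = 1.

deg(f) = 1, deg(g) = 1, so Bézout bound = 1.
Scan x ∈ F_7. For each x, list the y ∈ F_7 with f(x, y) ≡ 0 and those with g(x, y) ≡ 0 (mod 7); the common zeros in that column are the intersection.
  x = 0: f ≡ 0 at y ∈ {4}; g ≡ 0 at y ∈ {3}; common: ∅.
  x = 1: f ≡ 0 at y ∈ {3}; g ≡ 0 at y ∈ {2}; common: ∅.
  x = 2: f ≡ 0 at y ∈ {2}; g ≡ 0 at y ∈ {1}; common: ∅.
  x = 3: f ≡ 0 at y ∈ {1}; g ≡ 0 at y ∈ {0}; common: ∅.
  x = 4: f ≡ 0 at y ∈ {0}; g ≡ 0 at y ∈ {6}; common: ∅.
  x = 5: f ≡ 0 at y ∈ {6}; g ≡ 0 at y ∈ {5}; common: ∅.
  x = 6: f ≡ 0 at y ∈ {5}; g ≡ 0 at y ∈ {4}; common: ∅.
Collecting: common zeros = ∅, so the count is 0.
Comparison with the Bézout bound: 0 ≤ 1 = deg(f)·deg(g), as expected for curves with no common component (the affine F_7-count falls short of the bound because intersections may lie at infinity, over extension fields, or carry multiplicity).


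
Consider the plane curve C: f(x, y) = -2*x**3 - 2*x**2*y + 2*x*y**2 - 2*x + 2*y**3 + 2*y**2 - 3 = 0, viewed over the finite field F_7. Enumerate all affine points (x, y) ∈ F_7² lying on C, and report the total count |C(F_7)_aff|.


Affine F_7-points: {(0, 2), (1, 0), (1, 2), (1, 3), (3, 0), (4, 2), (4, 3), (4, 4), (5, 6), (6, 3)}; count = 10.

For each of the 49 pairs (x, y) ∈ F_7², evaluate f(x, y) mod 7. Record the zeros.
  x = 0: [0↦4, 1↦1, 2↦0, 3↦6, 4↦3, 5↦3, 6↦4]  zeros at y ∈ {2}
  x = 1: [0↦0, 1↦4, 2↦0, 3↦0, 4↦2, 5↦4, 6↦4]  zeros at y ∈ {0, 2, 3}
  x = 2: [0↦5, 1↦5, 2↦1, 3↦5, 4↦1, 5↦1, 6↦3]  zeros at y ∈ ∅
  x = 3: [0↦0, 1↦6, 2↦5, 3↦2, 4↦2, 5↦3, 6↦3]  zeros at y ∈ {0}
  x = 4: [0↦1, 1↦2, 2↦0, 3↦0, 4↦0, 5↦5, 6↦6]  zeros at y ∈ {2, 3, 4}
  x = 5: [0↦3, 1↦2, 2↦2, 3↦1, 4↦4, 5↦2, 6↦0]  zeros at y ∈ {6}
  x = 6: [0↦1, 1↦1, 2↦6, 3↦0, 4↦2, 5↦3, 6↦1]  zeros at y ∈ {3}
Collecting zeros: affine points = {(0, 2), (1, 0), (1, 2), (1, 3), (3, 0), (4, 2), (4, 3), (4, 4), (5, 6), (6, 3)}.
Total count |C(F_7)_aff| = 10.
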